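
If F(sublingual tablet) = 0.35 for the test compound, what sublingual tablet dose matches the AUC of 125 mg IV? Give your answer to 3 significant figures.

D_sublingual = 357 mg

For equal systemic exposure: F × D_ev = D_iv
D_ev = D_iv / F = 125 / 0.35 = 357.143 mg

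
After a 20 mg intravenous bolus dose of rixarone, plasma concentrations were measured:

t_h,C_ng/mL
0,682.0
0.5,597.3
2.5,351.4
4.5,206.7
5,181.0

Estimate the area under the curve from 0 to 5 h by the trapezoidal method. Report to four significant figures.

Trapezoidal AUC_0→5:
  [0→0.5]: (682.0+597.3)/2 × 0.5 = 319.825
  [0.5→2.5]: (597.3+351.4)/2 × 2 = 948.7
  [2.5→4.5]: (351.4+206.7)/2 × 2 = 558.1
  [4.5→5]: (206.7+181.0)/2 × 0.5 = 96.925
  Sum = 1923.55 ng/mL·h

AUC = 1924 ng/mL·h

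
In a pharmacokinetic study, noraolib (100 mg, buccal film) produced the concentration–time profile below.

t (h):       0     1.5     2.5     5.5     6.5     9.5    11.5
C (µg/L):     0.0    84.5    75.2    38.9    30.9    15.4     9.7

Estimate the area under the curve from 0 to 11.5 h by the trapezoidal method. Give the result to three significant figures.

Trapezoidal AUC_0→11.5:
  [0→1.5]: (0.0+84.5)/2 × 1.5 = 63.375
  [1.5→2.5]: (84.5+75.2)/2 × 1 = 79.85
  [2.5→5.5]: (75.2+38.9)/2 × 3 = 171.15
  [5.5→6.5]: (38.9+30.9)/2 × 1 = 34.9
  [6.5→9.5]: (30.9+15.4)/2 × 3 = 69.45
  [9.5→11.5]: (15.4+9.7)/2 × 2 = 25.1
  Sum = 443.825 µg/L·h

AUC = 444 µg/L·h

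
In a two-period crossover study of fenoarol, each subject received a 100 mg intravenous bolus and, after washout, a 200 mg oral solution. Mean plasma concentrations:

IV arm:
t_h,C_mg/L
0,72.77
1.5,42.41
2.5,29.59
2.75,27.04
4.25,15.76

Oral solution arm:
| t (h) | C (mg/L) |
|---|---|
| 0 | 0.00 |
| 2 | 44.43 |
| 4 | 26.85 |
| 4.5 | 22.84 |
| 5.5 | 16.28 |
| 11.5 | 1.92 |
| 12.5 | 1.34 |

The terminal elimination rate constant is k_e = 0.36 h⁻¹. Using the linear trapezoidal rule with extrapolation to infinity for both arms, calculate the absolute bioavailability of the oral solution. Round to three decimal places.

F = 0.506

Trapezoidal AUC_0→4.25 (IV):
  [0→1.5]: (72.77+42.41)/2 × 1.5 = 86.385
  [1.5→2.5]: (42.41+29.59)/2 × 1 = 36.0
  [2.5→2.75]: (29.59+27.04)/2 × 0.25 = 7.07875
  [2.75→4.25]: (27.04+15.76)/2 × 1.5 = 32.1
  Sum = 161.56375 mg/L·h
IV tail: 15.76/0.36 = 43.778; AUC_iv,0→∞ = 161.56375 + 43.778 = 205.34175 mg/L·h
Trapezoidal AUC_0→12.5 (oral solution):
  [0→2]: (0.00+44.43)/2 × 2 = 44.43
  [2→4]: (44.43+26.85)/2 × 2 = 71.28
  [4→4.5]: (26.85+22.84)/2 × 0.5 = 12.4225
  [4.5→5.5]: (22.84+16.28)/2 × 1 = 19.56
  [5.5→11.5]: (16.28+1.92)/2 × 6 = 54.6
  [11.5→12.5]: (1.92+1.34)/2 × 1 = 1.63
  Sum = 203.9225 mg/L·h
oral solution tail: 1.34/0.36 = 3.722; AUC_ev,0→∞ = 203.9225 + 3.722 = 207.6445 mg/L·h
F = (AUC_ev/D_ev)/(AUC_iv/D_iv) = (207.6445/200)/(205.34175/100) = 1.0382225/2.0534175 = 0.5056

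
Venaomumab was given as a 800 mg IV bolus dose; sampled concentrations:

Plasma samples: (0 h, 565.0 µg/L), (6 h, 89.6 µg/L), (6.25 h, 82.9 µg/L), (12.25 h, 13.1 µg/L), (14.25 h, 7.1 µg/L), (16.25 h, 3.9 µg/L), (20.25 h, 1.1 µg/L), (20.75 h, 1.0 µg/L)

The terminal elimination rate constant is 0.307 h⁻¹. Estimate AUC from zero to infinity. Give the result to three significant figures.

AUC = 2320 µg/L·h

Trapezoidal AUC_0→20.75:
  [0→6]: (565.0+89.6)/2 × 6 = 1963.8
  [6→6.25]: (89.6+82.9)/2 × 0.25 = 21.5625
  [6.25→12.25]: (82.9+13.1)/2 × 6 = 288.0
  [12.25→14.25]: (13.1+7.1)/2 × 2 = 20.2
  [14.25→16.25]: (7.1+3.9)/2 × 2 = 11.0
  [16.25→20.25]: (3.9+1.1)/2 × 4 = 10.0
  [20.25→20.75]: (1.1+1.0)/2 × 0.5 = 0.525
  Sum = 2315.0875 µg/L·h
Extrapolated tail: C_last / k_e = 1.0 / 0.307 = 3.257
AUC_0→∞ = 2315.0875 + 3.257 = 2318.3445 µg/L·h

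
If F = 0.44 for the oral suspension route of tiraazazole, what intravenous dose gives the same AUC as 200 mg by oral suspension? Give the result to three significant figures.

Systemic exposure from an extravascular dose = F × D_ev, so the equivalent IV dose is F × D_ev.
D_iv = F × D_ev = 0.44 × 200 = 88 mg

D_iv = 88.0 mg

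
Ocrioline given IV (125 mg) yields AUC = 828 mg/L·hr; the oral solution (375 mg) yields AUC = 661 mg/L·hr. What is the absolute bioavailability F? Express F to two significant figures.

F = 0.27

F = (AUC_ev / D_ev) / (AUC_iv / D_iv)
  = (661/375) / (828/125)
  = 1.76267 / 6.624 = 0.2661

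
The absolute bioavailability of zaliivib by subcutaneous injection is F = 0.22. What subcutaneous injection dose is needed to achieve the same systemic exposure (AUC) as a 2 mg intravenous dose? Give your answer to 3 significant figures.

For equal systemic exposure: F × D_ev = D_iv
D_ev = D_iv / F = 2 / 0.22 = 9.09091 mg

D_subcutaneous = 9.09 mg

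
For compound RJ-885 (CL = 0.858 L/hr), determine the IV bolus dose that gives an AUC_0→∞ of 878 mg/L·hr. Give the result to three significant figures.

Dose = 753 mg

Dose_iv = CL × AUC_0→∞
     = 0.858 × 878 = 753.324 mg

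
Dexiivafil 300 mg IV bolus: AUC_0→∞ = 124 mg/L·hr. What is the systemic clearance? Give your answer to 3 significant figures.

CL = Dose_iv / AUC_0→∞
   = 300 / 124 = 2.41935 L/hr

CL = 2.42 L/hr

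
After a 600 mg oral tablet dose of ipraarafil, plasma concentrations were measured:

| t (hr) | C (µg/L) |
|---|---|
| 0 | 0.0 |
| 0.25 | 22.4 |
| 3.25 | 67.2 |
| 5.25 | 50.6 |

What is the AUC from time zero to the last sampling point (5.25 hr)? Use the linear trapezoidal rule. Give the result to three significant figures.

Trapezoidal AUC_0→5.25:
  [0→0.25]: (0.0+22.4)/2 × 0.25 = 2.8
  [0.25→3.25]: (22.4+67.2)/2 × 3 = 134.4
  [3.25→5.25]: (67.2+50.6)/2 × 2 = 117.8
  Sum = 255.0 µg/L·hr

AUC = 255 µg/L·hr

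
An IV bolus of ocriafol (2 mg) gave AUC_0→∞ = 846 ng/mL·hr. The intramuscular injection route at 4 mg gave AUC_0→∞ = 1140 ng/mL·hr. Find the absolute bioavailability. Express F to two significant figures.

F = 0.67

F = (AUC_ev / D_ev) / (AUC_iv / D_iv)
  = (1140/4) / (846/2)
  = 285 / 423 = 0.6738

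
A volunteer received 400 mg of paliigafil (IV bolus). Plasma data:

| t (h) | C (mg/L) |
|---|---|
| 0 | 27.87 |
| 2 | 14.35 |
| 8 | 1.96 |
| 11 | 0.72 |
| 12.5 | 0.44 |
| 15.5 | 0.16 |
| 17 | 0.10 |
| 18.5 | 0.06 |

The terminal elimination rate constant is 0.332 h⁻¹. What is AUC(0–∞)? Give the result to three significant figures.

AUC = 97.4 mg/L·h

Trapezoidal AUC_0→18.5:
  [0→2]: (27.87+14.35)/2 × 2 = 42.22
  [2→8]: (14.35+1.96)/2 × 6 = 48.93
  [8→11]: (1.96+0.72)/2 × 3 = 4.02
  [11→12.5]: (0.72+0.44)/2 × 1.5 = 0.87
  [12.5→15.5]: (0.44+0.16)/2 × 3 = 0.9
  [15.5→17]: (0.16+0.10)/2 × 1.5 = 0.195
  [17→18.5]: (0.10+0.06)/2 × 1.5 = 0.12
  Sum = 97.255 mg/L·h
Extrapolated tail: C_last / k_e = 0.06 / 0.332 = 0.181
AUC_0→∞ = 97.255 + 0.181 = 97.436 mg/L·h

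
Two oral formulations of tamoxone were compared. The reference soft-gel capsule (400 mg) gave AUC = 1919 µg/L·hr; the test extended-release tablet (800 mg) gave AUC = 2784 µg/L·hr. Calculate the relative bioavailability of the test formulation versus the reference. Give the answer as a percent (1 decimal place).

F_rel = (AUC_test/D_test) / (AUC_ref/D_ref)
      = (2784/800) / (1919/400)
      = 3.48 / 4.7975 = 0.7254 = 72.54%

F_rel = 72.5%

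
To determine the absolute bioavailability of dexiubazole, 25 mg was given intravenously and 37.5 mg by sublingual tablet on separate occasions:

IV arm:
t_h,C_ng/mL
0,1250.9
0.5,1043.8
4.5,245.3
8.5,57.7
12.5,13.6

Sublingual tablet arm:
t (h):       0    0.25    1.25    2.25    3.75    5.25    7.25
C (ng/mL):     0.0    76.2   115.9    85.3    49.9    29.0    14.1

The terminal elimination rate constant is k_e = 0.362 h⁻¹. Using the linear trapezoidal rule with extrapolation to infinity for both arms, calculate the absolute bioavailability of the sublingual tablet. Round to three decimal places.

F = 0.076

Trapezoidal AUC_0→12.5 (IV):
  [0→0.5]: (1250.9+1043.8)/2 × 0.5 = 573.675
  [0.5→4.5]: (1043.8+245.3)/2 × 4 = 2578.2
  [4.5→8.5]: (245.3+57.7)/2 × 4 = 606.0
  [8.5→12.5]: (57.7+13.6)/2 × 4 = 142.6
  Sum = 3900.475 ng/mL·h
IV tail: 13.6/0.362 = 37.569; AUC_iv,0→∞ = 3900.475 + 37.569 = 3938.044 ng/mL·h
Trapezoidal AUC_0→7.25 (sublingual tablet):
  [0→0.25]: (0.0+76.2)/2 × 0.25 = 9.525
  [0.25→1.25]: (76.2+115.9)/2 × 1 = 96.05
  [1.25→2.25]: (115.9+85.3)/2 × 1 = 100.6
  [2.25→3.75]: (85.3+49.9)/2 × 1.5 = 101.4
  [3.75→5.25]: (49.9+29.0)/2 × 1.5 = 59.175
  [5.25→7.25]: (29.0+14.1)/2 × 2 = 43.1
  Sum = 409.85 ng/mL·h
sublingual tablet tail: 14.1/0.362 = 38.950; AUC_ev,0→∞ = 409.85 + 38.950 = 448.8 ng/mL·h
F = (AUC_ev/D_ev)/(AUC_iv/D_iv) = (448.8/37.5)/(3938.044/25) = 11.968/157.52176 = 0.0760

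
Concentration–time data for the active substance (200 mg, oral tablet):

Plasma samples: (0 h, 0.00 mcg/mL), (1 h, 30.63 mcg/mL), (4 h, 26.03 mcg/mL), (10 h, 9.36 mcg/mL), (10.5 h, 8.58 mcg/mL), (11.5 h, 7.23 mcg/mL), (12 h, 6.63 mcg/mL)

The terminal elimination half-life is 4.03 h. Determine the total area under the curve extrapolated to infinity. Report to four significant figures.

Trapezoidal AUC_0→12:
  [0→1]: (0.00+30.63)/2 × 1 = 15.315
  [1→4]: (30.63+26.03)/2 × 3 = 84.99
  [4→10]: (26.03+9.36)/2 × 6 = 106.17
  [10→10.5]: (9.36+8.58)/2 × 0.5 = 4.485
  [10.5→11.5]: (8.58+7.23)/2 × 1 = 7.905
  [11.5→12]: (7.23+6.63)/2 × 0.5 = 3.465
  Sum = 222.33 mcg/mL·h
k_e = ln2 / t½ = 0.693147 / 4.03 = 0.1720 h^-1
Extrapolated tail: C_last / k_e = 6.63 / 0.172 = 38.547
AUC_0→∞ = 222.33 + 38.547 = 260.877 mcg/mL·h

AUC = 260.9 mcg/mL·h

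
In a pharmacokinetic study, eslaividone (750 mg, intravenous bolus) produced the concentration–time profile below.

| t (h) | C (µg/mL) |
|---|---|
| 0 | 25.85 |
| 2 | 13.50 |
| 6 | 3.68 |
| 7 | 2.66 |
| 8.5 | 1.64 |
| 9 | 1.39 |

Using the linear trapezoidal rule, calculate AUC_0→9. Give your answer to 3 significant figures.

Trapezoidal AUC_0→9:
  [0→2]: (25.85+13.50)/2 × 2 = 39.35
  [2→6]: (13.50+3.68)/2 × 4 = 34.36
  [6→7]: (3.68+2.66)/2 × 1 = 3.17
  [7→8.5]: (2.66+1.64)/2 × 1.5 = 3.225
  [8.5→9]: (1.64+1.39)/2 × 0.5 = 0.7575
  Sum = 80.8625 µg/mL·h

AUC = 80.9 µg/mL·h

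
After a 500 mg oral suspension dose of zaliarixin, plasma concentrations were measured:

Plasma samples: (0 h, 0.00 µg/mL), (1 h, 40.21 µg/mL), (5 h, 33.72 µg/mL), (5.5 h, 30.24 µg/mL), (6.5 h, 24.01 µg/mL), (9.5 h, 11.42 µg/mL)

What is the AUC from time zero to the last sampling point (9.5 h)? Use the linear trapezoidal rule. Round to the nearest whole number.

Trapezoidal AUC_0→9.5:
  [0→1]: (0.00+40.21)/2 × 1 = 20.105
  [1→5]: (40.21+33.72)/2 × 4 = 147.86
  [5→5.5]: (33.72+30.24)/2 × 0.5 = 15.99
  [5.5→6.5]: (30.24+24.01)/2 × 1 = 27.125
  [6.5→9.5]: (24.01+11.42)/2 × 3 = 53.145
  Sum = 264.225 µg/mL·h

AUC = 264 µg/mL·h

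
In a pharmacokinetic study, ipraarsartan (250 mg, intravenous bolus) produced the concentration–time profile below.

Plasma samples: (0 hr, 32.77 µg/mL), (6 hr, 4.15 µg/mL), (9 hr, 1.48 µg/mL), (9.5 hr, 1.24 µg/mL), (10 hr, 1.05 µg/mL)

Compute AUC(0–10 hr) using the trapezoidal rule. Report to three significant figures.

Trapezoidal AUC_0→10:
  [0→6]: (32.77+4.15)/2 × 6 = 110.76
  [6→9]: (4.15+1.48)/2 × 3 = 8.445
  [9→9.5]: (1.48+1.24)/2 × 0.5 = 0.68
  [9.5→10]: (1.24+1.05)/2 × 0.5 = 0.5725
  Sum = 120.4575 µg/mL·hr

AUC = 120 µg/mL·hr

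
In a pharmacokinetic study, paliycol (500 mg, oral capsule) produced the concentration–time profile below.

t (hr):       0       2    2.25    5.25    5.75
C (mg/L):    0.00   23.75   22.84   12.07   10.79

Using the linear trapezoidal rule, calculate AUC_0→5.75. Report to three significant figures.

Trapezoidal AUC_0→5.75:
  [0→2]: (0.00+23.75)/2 × 2 = 23.75
  [2→2.25]: (23.75+22.84)/2 × 0.25 = 5.82375
  [2.25→5.25]: (22.84+12.07)/2 × 3 = 52.365
  [5.25→5.75]: (12.07+10.79)/2 × 0.5 = 5.715
  Sum = 87.65375 mg/L·hr

AUC = 87.7 mg/L·hr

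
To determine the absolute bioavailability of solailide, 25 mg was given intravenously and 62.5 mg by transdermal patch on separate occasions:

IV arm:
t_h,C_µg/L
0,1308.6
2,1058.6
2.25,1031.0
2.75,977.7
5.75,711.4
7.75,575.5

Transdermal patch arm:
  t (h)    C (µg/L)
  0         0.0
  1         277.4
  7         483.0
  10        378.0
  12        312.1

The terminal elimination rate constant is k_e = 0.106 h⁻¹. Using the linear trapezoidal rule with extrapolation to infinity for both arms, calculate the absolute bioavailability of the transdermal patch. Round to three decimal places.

F = 0.237

Trapezoidal AUC_0→7.75 (IV):
  [0→2]: (1308.6+1058.6)/2 × 2 = 2367.2
  [2→2.25]: (1058.6+1031.0)/2 × 0.25 = 261.2
  [2.25→2.75]: (1031.0+977.7)/2 × 0.5 = 502.175
  [2.75→5.75]: (977.7+711.4)/2 × 3 = 2533.65
  [5.75→7.75]: (711.4+575.5)/2 × 2 = 1286.9
  Sum = 6951.125 µg/L·h
IV tail: 575.5/0.106 = 5429.245; AUC_iv,0→∞ = 6951.125 + 5429.245 = 12380.37 µg/L·h
Trapezoidal AUC_0→12 (transdermal patch):
  [0→1]: (0.0+277.4)/2 × 1 = 138.7
  [1→7]: (277.4+483.0)/2 × 6 = 2281.2
  [7→10]: (483.0+378.0)/2 × 3 = 1291.5
  [10→12]: (378.0+312.1)/2 × 2 = 690.1
  Sum = 4401.5 µg/L·h
transdermal patch tail: 312.1/0.106 = 2944.340; AUC_ev,0→∞ = 4401.5 + 2944.340 = 7345.84 µg/L·h
F = (AUC_ev/D_ev)/(AUC_iv/D_iv) = (7345.84/62.5)/(12380.37/25) = 117.53344/495.2148 = 0.2373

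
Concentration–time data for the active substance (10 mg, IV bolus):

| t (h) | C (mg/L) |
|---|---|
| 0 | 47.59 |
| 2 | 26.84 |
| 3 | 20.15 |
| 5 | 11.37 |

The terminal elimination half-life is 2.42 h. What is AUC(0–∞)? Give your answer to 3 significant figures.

AUC = 169 mg/L·h

Trapezoidal AUC_0→5:
  [0→2]: (47.59+26.84)/2 × 2 = 74.43
  [2→3]: (26.84+20.15)/2 × 1 = 23.495
  [3→5]: (20.15+11.37)/2 × 2 = 31.52
  Sum = 129.445 mg/L·h
k_e = ln2 / t½ = 0.693147 / 2.42 = 0.2864 h^-1
Extrapolated tail: C_last / k_e = 11.37 / 0.2864 = 39.700
AUC_0→∞ = 129.445 + 39.700 = 169.145 mg/L·h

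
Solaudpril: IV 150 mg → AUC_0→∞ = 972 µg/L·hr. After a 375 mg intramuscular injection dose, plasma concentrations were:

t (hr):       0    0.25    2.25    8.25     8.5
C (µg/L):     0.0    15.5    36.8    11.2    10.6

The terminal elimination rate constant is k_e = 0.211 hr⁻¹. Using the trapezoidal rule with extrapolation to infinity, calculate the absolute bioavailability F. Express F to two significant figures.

F = 0.10

Trapezoidal AUC_0→8.5 (intramuscular injection):
  [0→0.25]: (0.0+15.5)/2 × 0.25 = 1.9375
  [0.25→2.25]: (15.5+36.8)/2 × 2 = 52.3
  [2.25→8.25]: (36.8+11.2)/2 × 6 = 144.0
  [8.25→8.5]: (11.2+10.6)/2 × 0.25 = 2.725
  Sum = 200.9625 µg/L·hr
Tail: C_last/k_e = 10.6/0.211 = 50.237
AUC_0→∞ (intramuscular injection) = 200.9625 + 50.237 = 251.1995 µg/L·hr
F = (AUC_ev/D_ev)/(AUC_iv/D_iv) = (251.1995/375)/(972/150) = 0.669865/6.48 = 0.1034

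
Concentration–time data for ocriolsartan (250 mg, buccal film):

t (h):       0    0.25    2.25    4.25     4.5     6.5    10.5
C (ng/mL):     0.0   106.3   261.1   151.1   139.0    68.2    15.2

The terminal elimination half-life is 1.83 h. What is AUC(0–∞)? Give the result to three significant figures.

AUC = 1240 ng/mL·h

Trapezoidal AUC_0→10.5:
  [0→0.25]: (0.0+106.3)/2 × 0.25 = 13.2875
  [0.25→2.25]: (106.3+261.1)/2 × 2 = 367.4
  [2.25→4.25]: (261.1+151.1)/2 × 2 = 412.2
  [4.25→4.5]: (151.1+139.0)/2 × 0.25 = 36.2625
  [4.5→6.5]: (139.0+68.2)/2 × 2 = 207.2
  [6.5→10.5]: (68.2+15.2)/2 × 4 = 166.8
  Sum = 1203.15 ng/mL·h
k_e = ln2 / t½ = 0.693147 / 1.83 = 0.3788 h^-1
Extrapolated tail: C_last / k_e = 15.2 / 0.3788 = 40.127
AUC_0→∞ = 1203.15 + 40.127 = 1243.277 ng/mL·h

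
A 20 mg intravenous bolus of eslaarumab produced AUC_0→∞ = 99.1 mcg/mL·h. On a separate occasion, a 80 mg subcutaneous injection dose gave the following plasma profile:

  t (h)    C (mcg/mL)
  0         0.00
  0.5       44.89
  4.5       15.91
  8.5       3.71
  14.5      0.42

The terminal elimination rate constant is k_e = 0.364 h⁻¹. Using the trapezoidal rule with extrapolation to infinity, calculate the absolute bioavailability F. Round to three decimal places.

F = 0.468

Trapezoidal AUC_0→14.5 (subcutaneous injection):
  [0→0.5]: (0.00+44.89)/2 × 0.5 = 11.2225
  [0.5→4.5]: (44.89+15.91)/2 × 4 = 121.6
  [4.5→8.5]: (15.91+3.71)/2 × 4 = 39.24
  [8.5→14.5]: (3.71+0.42)/2 × 6 = 12.39
  Sum = 184.4525 mcg/mL·h
Tail: C_last/k_e = 0.42/0.364 = 1.154
AUC_0→∞ (subcutaneous injection) = 184.4525 + 1.154 = 185.6065 mcg/mL·h
F = (AUC_ev/D_ev)/(AUC_iv/D_iv) = (185.6065/80)/(99.1/20) = 2.32008/4.955 = 0.4682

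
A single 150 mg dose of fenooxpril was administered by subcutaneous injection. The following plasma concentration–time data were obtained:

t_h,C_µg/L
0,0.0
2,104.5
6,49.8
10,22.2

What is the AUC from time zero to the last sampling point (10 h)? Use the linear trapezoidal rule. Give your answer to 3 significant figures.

AUC = 557 µg/L·h

Trapezoidal AUC_0→10:
  [0→2]: (0.0+104.5)/2 × 2 = 104.5
  [2→6]: (104.5+49.8)/2 × 4 = 308.6
  [6→10]: (49.8+22.2)/2 × 4 = 144.0
  Sum = 557.1 µg/L·h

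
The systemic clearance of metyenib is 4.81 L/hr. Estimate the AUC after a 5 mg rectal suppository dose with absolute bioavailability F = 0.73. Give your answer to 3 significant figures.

AUC_0→∞ = F × Dose / CL
        = 0.73 × 5 / 4.81 = 0.758836 mg/L·hr

AUC = 0.759 mg/L·hr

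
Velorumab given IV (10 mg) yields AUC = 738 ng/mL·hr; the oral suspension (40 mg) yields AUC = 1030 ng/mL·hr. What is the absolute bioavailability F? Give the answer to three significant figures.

F = 0.349

F = (AUC_ev / D_ev) / (AUC_iv / D_iv)
  = (1030/40) / (738/10)
  = 25.75 / 73.8 = 0.3489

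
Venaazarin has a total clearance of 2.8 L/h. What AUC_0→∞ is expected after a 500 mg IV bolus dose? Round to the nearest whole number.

AUC = 179 mg/L·h

AUC_0→∞ = Dose_iv / CL
        = 500 / 2.8 = 178.571 mg/L·h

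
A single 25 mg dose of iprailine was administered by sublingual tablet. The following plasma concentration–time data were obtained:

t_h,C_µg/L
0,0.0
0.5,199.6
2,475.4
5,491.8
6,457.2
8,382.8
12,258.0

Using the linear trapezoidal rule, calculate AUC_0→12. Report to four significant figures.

Trapezoidal AUC_0→12:
  [0→0.5]: (0.0+199.6)/2 × 0.5 = 49.9
  [0.5→2]: (199.6+475.4)/2 × 1.5 = 506.25
  [2→5]: (475.4+491.8)/2 × 3 = 1450.8
  [5→6]: (491.8+457.2)/2 × 1 = 474.5
  [6→8]: (457.2+382.8)/2 × 2 = 840.0
  [8→12]: (382.8+258.0)/2 × 4 = 1281.6
  Sum = 4603.05 µg/L·h

AUC = 4603 µg/L·h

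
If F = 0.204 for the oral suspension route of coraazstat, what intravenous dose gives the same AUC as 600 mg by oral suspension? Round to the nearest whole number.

Systemic exposure from an extravascular dose = F × D_ev, so the equivalent IV dose is F × D_ev.
D_iv = F × D_ev = 0.204 × 600 = 122.4 mg

D_iv = 122 mg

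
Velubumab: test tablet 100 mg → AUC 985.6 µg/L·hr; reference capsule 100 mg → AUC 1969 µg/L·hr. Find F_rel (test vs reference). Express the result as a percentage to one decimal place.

F_rel = 50.1%

F_rel = (AUC_test/D_test) / (AUC_ref/D_ref)
      = (985.6/100) / (1969/100)
      = 9.856 / 19.69 = 0.5006 = 50.06%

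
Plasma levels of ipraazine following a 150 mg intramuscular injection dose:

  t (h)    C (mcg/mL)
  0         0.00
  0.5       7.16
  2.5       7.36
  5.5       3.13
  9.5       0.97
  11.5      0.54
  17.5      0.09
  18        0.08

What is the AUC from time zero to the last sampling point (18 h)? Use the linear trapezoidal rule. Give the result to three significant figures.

AUC = 43.7 mcg/mL·h

Trapezoidal AUC_0→18:
  [0→0.5]: (0.00+7.16)/2 × 0.5 = 1.79
  [0.5→2.5]: (7.16+7.36)/2 × 2 = 14.52
  [2.5→5.5]: (7.36+3.13)/2 × 3 = 15.735
  [5.5→9.5]: (3.13+0.97)/2 × 4 = 8.2
  [9.5→11.5]: (0.97+0.54)/2 × 2 = 1.51
  [11.5→17.5]: (0.54+0.09)/2 × 6 = 1.89
  [17.5→18]: (0.09+0.08)/2 × 0.5 = 0.0425
  Sum = 43.6875 mcg/mL·h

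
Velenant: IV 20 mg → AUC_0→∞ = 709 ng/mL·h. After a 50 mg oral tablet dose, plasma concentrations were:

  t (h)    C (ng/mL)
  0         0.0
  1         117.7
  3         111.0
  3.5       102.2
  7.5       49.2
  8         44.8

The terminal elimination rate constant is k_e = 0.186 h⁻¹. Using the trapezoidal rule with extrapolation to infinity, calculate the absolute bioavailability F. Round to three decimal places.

Trapezoidal AUC_0→8 (oral tablet):
  [0→1]: (0.0+117.7)/2 × 1 = 58.85
  [1→3]: (117.7+111.0)/2 × 2 = 228.7
  [3→3.5]: (111.0+102.2)/2 × 0.5 = 53.3
  [3.5→7.5]: (102.2+49.2)/2 × 4 = 302.8
  [7.5→8]: (49.2+44.8)/2 × 0.5 = 23.5
  Sum = 667.15 ng/mL·h
Tail: C_last/k_e = 44.8/0.186 = 240.860
AUC_0→∞ (oral tablet) = 667.15 + 240.860 = 908.01 ng/mL·h
F = (AUC_ev/D_ev)/(AUC_iv/D_iv) = (908.01/50)/(709/20) = 18.1602/35.45 = 0.5123

F = 0.512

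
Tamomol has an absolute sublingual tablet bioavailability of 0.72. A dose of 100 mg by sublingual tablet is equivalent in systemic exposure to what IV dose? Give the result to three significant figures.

Systemic exposure from an extravascular dose = F × D_ev, so the equivalent IV dose is F × D_ev.
D_iv = F × D_ev = 0.72 × 100 = 72 mg

D_iv = 72.0 mg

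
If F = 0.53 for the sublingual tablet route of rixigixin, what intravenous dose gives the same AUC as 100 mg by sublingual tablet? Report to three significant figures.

D_iv = 53.0 mg

Systemic exposure from an extravascular dose = F × D_ev, so the equivalent IV dose is F × D_ev.
D_iv = F × D_ev = 0.53 × 100 = 53 mg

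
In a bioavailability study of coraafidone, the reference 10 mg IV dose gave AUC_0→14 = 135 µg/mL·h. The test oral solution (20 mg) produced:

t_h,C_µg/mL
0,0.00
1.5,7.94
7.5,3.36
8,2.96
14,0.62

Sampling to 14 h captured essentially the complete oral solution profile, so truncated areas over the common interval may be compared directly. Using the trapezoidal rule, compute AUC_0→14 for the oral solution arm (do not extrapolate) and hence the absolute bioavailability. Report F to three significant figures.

Trapezoidal AUC_0→14 (oral solution):
  [0→1.5]: (0.00+7.94)/2 × 1.5 = 5.955
  [1.5→7.5]: (7.94+3.36)/2 × 6 = 33.9
  [7.5→8]: (3.36+2.96)/2 × 0.5 = 1.58
  [8→14]: (2.96+0.62)/2 × 6 = 10.74
  Sum = 52.175 µg/mL·h
F = (AUC_ev/D_ev)/(AUC_iv/D_iv) = (52.175/20)/(135/10) = 2.60875/13.5 = 0.1932

F = 0.193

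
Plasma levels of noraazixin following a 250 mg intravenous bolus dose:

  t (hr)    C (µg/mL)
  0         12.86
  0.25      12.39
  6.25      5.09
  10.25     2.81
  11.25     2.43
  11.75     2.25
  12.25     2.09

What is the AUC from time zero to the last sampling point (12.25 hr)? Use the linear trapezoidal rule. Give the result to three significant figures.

Trapezoidal AUC_0→12.25:
  [0→0.25]: (12.86+12.39)/2 × 0.25 = 3.15625
  [0.25→6.25]: (12.39+5.09)/2 × 6 = 52.44
  [6.25→10.25]: (5.09+2.81)/2 × 4 = 15.8
  [10.25→11.25]: (2.81+2.43)/2 × 1 = 2.62
  [11.25→11.75]: (2.43+2.25)/2 × 0.5 = 1.17
  [11.75→12.25]: (2.25+2.09)/2 × 0.5 = 1.085
  Sum = 76.27125 µg/mL·hr

AUC = 76.3 µg/mL·hr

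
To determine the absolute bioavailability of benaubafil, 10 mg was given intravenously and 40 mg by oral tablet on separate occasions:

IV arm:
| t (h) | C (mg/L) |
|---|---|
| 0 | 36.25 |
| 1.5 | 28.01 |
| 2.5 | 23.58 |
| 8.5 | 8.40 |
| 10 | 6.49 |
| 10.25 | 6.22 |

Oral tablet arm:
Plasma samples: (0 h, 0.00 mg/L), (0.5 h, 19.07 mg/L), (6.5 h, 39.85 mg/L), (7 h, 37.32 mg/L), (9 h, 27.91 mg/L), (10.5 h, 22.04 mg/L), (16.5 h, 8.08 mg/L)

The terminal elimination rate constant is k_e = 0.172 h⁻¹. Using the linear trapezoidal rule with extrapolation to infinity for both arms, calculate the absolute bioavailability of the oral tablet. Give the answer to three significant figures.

F = 0.504

Trapezoidal AUC_0→10.25 (IV):
  [0→1.5]: (36.25+28.01)/2 × 1.5 = 48.195
  [1.5→2.5]: (28.01+23.58)/2 × 1 = 25.795
  [2.5→8.5]: (23.58+8.40)/2 × 6 = 95.94
  [8.5→10]: (8.40+6.49)/2 × 1.5 = 11.1675
  [10→10.25]: (6.49+6.22)/2 × 0.25 = 1.58875
  Sum = 182.68625 mg/L·h
IV tail: 6.22/0.172 = 36.163; AUC_iv,0→∞ = 182.68625 + 36.163 = 218.84925 mg/L·h
Trapezoidal AUC_0→16.5 (oral tablet):
  [0→0.5]: (0.00+19.07)/2 × 0.5 = 4.7675
  [0.5→6.5]: (19.07+39.85)/2 × 6 = 176.76
  [6.5→7]: (39.85+37.32)/2 × 0.5 = 19.2925
  [7→9]: (37.32+27.91)/2 × 2 = 65.23
  [9→10.5]: (27.91+22.04)/2 × 1.5 = 37.4625
  [10.5→16.5]: (22.04+8.08)/2 × 6 = 90.36
  Sum = 393.8725 mg/L·h
oral tablet tail: 8.08/0.172 = 46.977; AUC_ev,0→∞ = 393.8725 + 46.977 = 440.8495 mg/L·h
F = (AUC_ev/D_ev)/(AUC_iv/D_iv) = (440.8495/40)/(218.84925/10) = 11.0212/21.884925 = 0.5036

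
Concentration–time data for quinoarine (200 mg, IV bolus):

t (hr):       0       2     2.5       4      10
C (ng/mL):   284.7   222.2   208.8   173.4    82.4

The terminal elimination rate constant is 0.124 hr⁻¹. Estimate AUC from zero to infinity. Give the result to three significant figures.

Trapezoidal AUC_0→10:
  [0→2]: (284.7+222.2)/2 × 2 = 506.9
  [2→2.5]: (222.2+208.8)/2 × 0.5 = 107.75
  [2.5→4]: (208.8+173.4)/2 × 1.5 = 286.65
  [4→10]: (173.4+82.4)/2 × 6 = 767.4
  Sum = 1668.7 ng/mL·hr
Extrapolated tail: C_last / k_e = 82.4 / 0.124 = 664.516
AUC_0→∞ = 1668.7 + 664.516 = 2333.216 ng/mL·hr

AUC = 2330 ng/mL·hr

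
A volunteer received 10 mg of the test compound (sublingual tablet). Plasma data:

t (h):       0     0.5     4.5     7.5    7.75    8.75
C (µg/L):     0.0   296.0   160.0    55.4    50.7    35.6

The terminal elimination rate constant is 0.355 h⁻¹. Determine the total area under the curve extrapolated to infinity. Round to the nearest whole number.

AUC = 1466 µg/L·h

Trapezoidal AUC_0→8.75:
  [0→0.5]: (0.0+296.0)/2 × 0.5 = 74.0
  [0.5→4.5]: (296.0+160.0)/2 × 4 = 912.0
  [4.5→7.5]: (160.0+55.4)/2 × 3 = 323.1
  [7.5→7.75]: (55.4+50.7)/2 × 0.25 = 13.2625
  [7.75→8.75]: (50.7+35.6)/2 × 1 = 43.15
  Sum = 1365.5125 µg/L·h
Extrapolated tail: C_last / k_e = 35.6 / 0.355 = 100.282
AUC_0→∞ = 1365.5125 + 100.282 = 1465.7945 µg/L·h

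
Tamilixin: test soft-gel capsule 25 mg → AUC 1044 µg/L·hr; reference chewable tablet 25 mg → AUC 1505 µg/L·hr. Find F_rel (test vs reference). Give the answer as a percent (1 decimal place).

F_rel = 69.4%

F_rel = (AUC_test/D_test) / (AUC_ref/D_ref)
      = (1044/25) / (1505/25)
      = 41.76 / 60.2 = 0.6937 = 69.37%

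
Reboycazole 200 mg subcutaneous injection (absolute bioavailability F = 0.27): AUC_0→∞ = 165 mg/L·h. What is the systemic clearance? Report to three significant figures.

CL = F × Dose / AUC_0→∞
   = 0.27 × 200 / 165 = 0.327273 L/h

CL = 0.327 L/h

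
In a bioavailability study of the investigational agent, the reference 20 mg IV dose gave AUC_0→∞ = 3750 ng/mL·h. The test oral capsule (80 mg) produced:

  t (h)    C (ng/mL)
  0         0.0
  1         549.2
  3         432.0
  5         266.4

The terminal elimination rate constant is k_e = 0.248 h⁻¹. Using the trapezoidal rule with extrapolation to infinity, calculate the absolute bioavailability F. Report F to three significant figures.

Trapezoidal AUC_0→5 (oral capsule):
  [0→1]: (0.0+549.2)/2 × 1 = 274.6
  [1→3]: (549.2+432.0)/2 × 2 = 981.2
  [3→5]: (432.0+266.4)/2 × 2 = 698.4
  Sum = 1954.2 ng/mL·h
Tail: C_last/k_e = 266.4/0.248 = 1074.194
AUC_0→∞ (oral capsule) = 1954.2 + 1074.194 = 3028.394 ng/mL·h
F = (AUC_ev/D_ev)/(AUC_iv/D_iv) = (3028.394/80)/(3750/20) = 37.854925/187.5 = 0.2019

F = 0.202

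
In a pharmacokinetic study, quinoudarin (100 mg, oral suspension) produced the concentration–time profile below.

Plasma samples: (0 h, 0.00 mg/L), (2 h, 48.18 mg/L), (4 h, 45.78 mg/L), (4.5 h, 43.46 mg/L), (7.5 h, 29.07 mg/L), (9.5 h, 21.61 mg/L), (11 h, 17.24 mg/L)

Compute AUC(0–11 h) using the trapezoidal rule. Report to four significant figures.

Trapezoidal AUC_0→11:
  [0→2]: (0.00+48.18)/2 × 2 = 48.18
  [2→4]: (48.18+45.78)/2 × 2 = 93.96
  [4→4.5]: (45.78+43.46)/2 × 0.5 = 22.31
  [4.5→7.5]: (43.46+29.07)/2 × 3 = 108.795
  [7.5→9.5]: (29.07+21.61)/2 × 2 = 50.68
  [9.5→11]: (21.61+17.24)/2 × 1.5 = 29.1375
  Sum = 353.0625 mg/L·h

AUC = 353.1 mg/L·h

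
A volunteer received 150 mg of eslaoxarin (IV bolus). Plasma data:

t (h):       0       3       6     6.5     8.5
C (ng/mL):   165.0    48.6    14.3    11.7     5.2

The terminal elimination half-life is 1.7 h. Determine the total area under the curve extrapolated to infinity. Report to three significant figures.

Trapezoidal AUC_0→8.5:
  [0→3]: (165.0+48.6)/2 × 3 = 320.4
  [3→6]: (48.6+14.3)/2 × 3 = 94.35
  [6→6.5]: (14.3+11.7)/2 × 0.5 = 6.5
  [6.5→8.5]: (11.7+5.2)/2 × 2 = 16.9
  Sum = 438.15 ng/mL·h
k_e = ln2 / t½ = 0.693147 / 1.7 = 0.4077 h^-1
Extrapolated tail: C_last / k_e = 5.2 / 0.4077 = 12.754
AUC_0→∞ = 438.15 + 12.754 = 450.904 ng/mL·h

AUC = 451 ng/mL·h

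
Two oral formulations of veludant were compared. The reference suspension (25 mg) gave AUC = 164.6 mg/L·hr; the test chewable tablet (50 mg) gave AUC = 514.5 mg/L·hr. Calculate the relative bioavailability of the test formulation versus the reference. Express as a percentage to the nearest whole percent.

F_rel = 156%

F_rel = (AUC_test/D_test) / (AUC_ref/D_ref)
      = (514.5/50) / (164.6/25)
      = 10.29 / 6.584 = 1.5629 = 156.29%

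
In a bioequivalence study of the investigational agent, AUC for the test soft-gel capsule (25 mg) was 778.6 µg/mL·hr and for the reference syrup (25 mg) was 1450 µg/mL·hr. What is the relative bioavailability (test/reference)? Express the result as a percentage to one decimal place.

F_rel = 53.7%

F_rel = (AUC_test/D_test) / (AUC_ref/D_ref)
      = (778.6/25) / (1450/25)
      = 31.144 / 58 = 0.5370 = 53.70%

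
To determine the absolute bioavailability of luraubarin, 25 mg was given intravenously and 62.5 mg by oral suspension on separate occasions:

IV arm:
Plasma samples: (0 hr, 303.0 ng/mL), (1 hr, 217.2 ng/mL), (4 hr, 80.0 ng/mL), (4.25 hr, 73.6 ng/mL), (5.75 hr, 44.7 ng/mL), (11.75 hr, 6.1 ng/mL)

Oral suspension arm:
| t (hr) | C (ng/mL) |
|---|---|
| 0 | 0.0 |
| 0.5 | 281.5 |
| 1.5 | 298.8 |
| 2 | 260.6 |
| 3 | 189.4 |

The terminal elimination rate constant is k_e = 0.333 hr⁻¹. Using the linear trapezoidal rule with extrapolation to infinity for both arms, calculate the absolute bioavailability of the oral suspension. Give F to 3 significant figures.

Trapezoidal AUC_0→11.75 (IV):
  [0→1]: (303.0+217.2)/2 × 1 = 260.1
  [1→4]: (217.2+80.0)/2 × 3 = 445.8
  [4→4.25]: (80.0+73.6)/2 × 0.25 = 19.2
  [4.25→5.75]: (73.6+44.7)/2 × 1.5 = 88.725
  [5.75→11.75]: (44.7+6.1)/2 × 6 = 152.4
  Sum = 966.225 ng/mL·hr
IV tail: 6.1/0.333 = 18.318; AUC_iv,0→∞ = 966.225 + 18.318 = 984.543 ng/mL·hr
Trapezoidal AUC_0→3 (oral suspension):
  [0→0.5]: (0.0+281.5)/2 × 0.5 = 70.375
  [0.5→1.5]: (281.5+298.8)/2 × 1 = 290.15
  [1.5→2]: (298.8+260.6)/2 × 0.5 = 139.85
  [2→3]: (260.6+189.4)/2 × 1 = 225.0
  Sum = 725.375 ng/mL·hr
oral suspension tail: 189.4/0.333 = 568.769; AUC_ev,0→∞ = 725.375 + 568.769 = 1294.144 ng/mL·hr
F = (AUC_ev/D_ev)/(AUC_iv/D_iv) = (1294.144/62.5)/(984.543/25) = 20.706304/39.38172 = 0.5258

F = 0.526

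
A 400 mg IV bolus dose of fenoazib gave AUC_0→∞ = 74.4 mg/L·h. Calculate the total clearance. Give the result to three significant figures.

CL = Dose_iv / AUC_0→∞
   = 400 / 74.4 = 5.37634 L/h

CL = 5.38 L/h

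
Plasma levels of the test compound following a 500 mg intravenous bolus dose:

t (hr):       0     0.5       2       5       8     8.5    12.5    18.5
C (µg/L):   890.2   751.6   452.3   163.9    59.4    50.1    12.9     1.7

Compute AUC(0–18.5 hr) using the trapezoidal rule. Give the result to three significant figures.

Trapezoidal AUC_0→18.5:
  [0→0.5]: (890.2+751.6)/2 × 0.5 = 410.45
  [0.5→2]: (751.6+452.3)/2 × 1.5 = 902.925
  [2→5]: (452.3+163.9)/2 × 3 = 924.3
  [5→8]: (163.9+59.4)/2 × 3 = 334.95
  [8→8.5]: (59.4+50.1)/2 × 0.5 = 27.375
  [8.5→12.5]: (50.1+12.9)/2 × 4 = 126.0
  [12.5→18.5]: (12.9+1.7)/2 × 6 = 43.8
  Sum = 2769.8 µg/L·hr

AUC = 2770 µg/L·hr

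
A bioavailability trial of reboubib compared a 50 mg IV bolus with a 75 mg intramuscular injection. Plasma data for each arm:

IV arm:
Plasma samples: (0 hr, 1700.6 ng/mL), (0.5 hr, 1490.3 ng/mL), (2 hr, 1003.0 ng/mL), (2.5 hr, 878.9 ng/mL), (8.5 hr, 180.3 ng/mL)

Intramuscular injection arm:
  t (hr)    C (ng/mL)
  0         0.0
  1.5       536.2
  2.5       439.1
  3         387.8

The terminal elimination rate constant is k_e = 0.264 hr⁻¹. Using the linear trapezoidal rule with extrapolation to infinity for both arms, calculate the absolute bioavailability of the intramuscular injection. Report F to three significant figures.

F = 0.244

Trapezoidal AUC_0→8.5 (IV):
  [0→0.5]: (1700.6+1490.3)/2 × 0.5 = 797.725
  [0.5→2]: (1490.3+1003.0)/2 × 1.5 = 1869.975
  [2→2.5]: (1003.0+878.9)/2 × 0.5 = 470.475
  [2.5→8.5]: (878.9+180.3)/2 × 6 = 3177.6
  Sum = 6315.775 ng/mL·hr
IV tail: 180.3/0.264 = 682.955; AUC_iv,0→∞ = 6315.775 + 682.955 = 6998.73 ng/mL·hr
Trapezoidal AUC_0→3 (intramuscular injection):
  [0→1.5]: (0.0+536.2)/2 × 1.5 = 402.15
  [1.5→2.5]: (536.2+439.1)/2 × 1 = 487.65
  [2.5→3]: (439.1+387.8)/2 × 0.5 = 206.725
  Sum = 1096.525 ng/mL·hr
intramuscular injection tail: 387.8/0.264 = 1468.939; AUC_ev,0→∞ = 1096.525 + 1468.939 = 2565.464 ng/mL·hr
F = (AUC_ev/D_ev)/(AUC_iv/D_iv) = (2565.464/75)/(6998.73/50) = 34.2062/139.9746 = 0.2444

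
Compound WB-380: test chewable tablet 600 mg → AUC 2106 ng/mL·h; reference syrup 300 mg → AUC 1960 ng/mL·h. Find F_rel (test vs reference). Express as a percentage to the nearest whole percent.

F_rel = 54%

F_rel = (AUC_test/D_test) / (AUC_ref/D_ref)
      = (2106/600) / (1960/300)
      = 3.51 / 6.53333 = 0.5372 = 53.72%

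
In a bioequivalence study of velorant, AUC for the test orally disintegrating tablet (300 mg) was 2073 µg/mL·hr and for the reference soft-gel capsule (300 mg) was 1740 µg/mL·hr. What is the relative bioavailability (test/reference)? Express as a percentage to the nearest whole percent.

F_rel = 119%

F_rel = (AUC_test/D_test) / (AUC_ref/D_ref)
      = (2073/300) / (1740/300)
      = 6.91 / 5.8 = 1.1914 = 119.14%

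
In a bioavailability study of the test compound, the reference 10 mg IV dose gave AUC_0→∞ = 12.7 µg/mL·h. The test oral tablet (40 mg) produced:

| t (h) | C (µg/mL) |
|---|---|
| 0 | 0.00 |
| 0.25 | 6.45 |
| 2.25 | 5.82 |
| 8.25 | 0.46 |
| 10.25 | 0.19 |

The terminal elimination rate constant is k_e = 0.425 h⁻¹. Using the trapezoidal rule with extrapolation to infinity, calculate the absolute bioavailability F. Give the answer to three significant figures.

F = 0.650

Trapezoidal AUC_0→10.25 (oral tablet):
  [0→0.25]: (0.00+6.45)/2 × 0.25 = 0.80625
  [0.25→2.25]: (6.45+5.82)/2 × 2 = 12.27
  [2.25→8.25]: (5.82+0.46)/2 × 6 = 18.84
  [8.25→10.25]: (0.46+0.19)/2 × 2 = 0.65
  Sum = 32.56625 µg/mL·h
Tail: C_last/k_e = 0.19/0.425 = 0.447
AUC_0→∞ (oral tablet) = 32.56625 + 0.447 = 33.01325 µg/mL·h
F = (AUC_ev/D_ev)/(AUC_iv/D_iv) = (33.01325/40)/(12.7/10) = 0.82533125/1.27 = 0.6499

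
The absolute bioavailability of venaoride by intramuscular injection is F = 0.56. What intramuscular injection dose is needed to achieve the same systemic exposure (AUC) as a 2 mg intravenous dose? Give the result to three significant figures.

D_intramuscular = 3.57 mg

For equal systemic exposure: F × D_ev = D_iv
D_ev = D_iv / F = 2 / 0.56 = 3.57143 mg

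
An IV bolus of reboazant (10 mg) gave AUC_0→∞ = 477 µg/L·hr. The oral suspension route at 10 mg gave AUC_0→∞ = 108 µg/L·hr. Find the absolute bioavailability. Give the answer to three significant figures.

F = 0.226

F = (AUC_ev / D_ev) / (AUC_iv / D_iv)
  = (108/10) / (477/10)
  = 10.8 / 47.7 = 0.2264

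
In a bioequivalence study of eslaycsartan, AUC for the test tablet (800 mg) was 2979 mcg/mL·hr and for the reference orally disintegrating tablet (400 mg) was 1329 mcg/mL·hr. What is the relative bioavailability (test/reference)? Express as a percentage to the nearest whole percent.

F_rel = 112%

F_rel = (AUC_test/D_test) / (AUC_ref/D_ref)
      = (2979/800) / (1329/400)
      = 3.72375 / 3.3225 = 1.1208 = 112.08%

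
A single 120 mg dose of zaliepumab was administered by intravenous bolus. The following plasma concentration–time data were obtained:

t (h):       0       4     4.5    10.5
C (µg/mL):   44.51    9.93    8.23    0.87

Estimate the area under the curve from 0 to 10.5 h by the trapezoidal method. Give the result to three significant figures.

Trapezoidal AUC_0→10.5:
  [0→4]: (44.51+9.93)/2 × 4 = 108.88
  [4→4.5]: (9.93+8.23)/2 × 0.5 = 4.54
  [4.5→10.5]: (8.23+0.87)/2 × 6 = 27.3
  Sum = 140.72 µg/mL·h

AUC = 141 µg/mL·h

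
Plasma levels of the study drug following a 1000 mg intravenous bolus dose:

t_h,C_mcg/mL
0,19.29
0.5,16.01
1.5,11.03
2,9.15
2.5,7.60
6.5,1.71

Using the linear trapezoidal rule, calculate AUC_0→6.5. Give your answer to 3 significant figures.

Trapezoidal AUC_0→6.5:
  [0→0.5]: (19.29+16.01)/2 × 0.5 = 8.825
  [0.5→1.5]: (16.01+11.03)/2 × 1 = 13.52
  [1.5→2]: (11.03+9.15)/2 × 0.5 = 5.045
  [2→2.5]: (9.15+7.60)/2 × 0.5 = 4.1875
  [2.5→6.5]: (7.60+1.71)/2 × 4 = 18.62
  Sum = 50.1975 mcg/mL·h

AUC = 50.2 mcg/mL·h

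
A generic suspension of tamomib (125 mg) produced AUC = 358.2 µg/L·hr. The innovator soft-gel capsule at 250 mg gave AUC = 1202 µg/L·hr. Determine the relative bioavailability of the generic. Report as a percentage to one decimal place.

F_rel = (AUC_test/D_test) / (AUC_ref/D_ref)
      = (358.2/125) / (1202/250)
      = 2.8656 / 4.808 = 0.5960 = 59.60%

F_rel = 59.6%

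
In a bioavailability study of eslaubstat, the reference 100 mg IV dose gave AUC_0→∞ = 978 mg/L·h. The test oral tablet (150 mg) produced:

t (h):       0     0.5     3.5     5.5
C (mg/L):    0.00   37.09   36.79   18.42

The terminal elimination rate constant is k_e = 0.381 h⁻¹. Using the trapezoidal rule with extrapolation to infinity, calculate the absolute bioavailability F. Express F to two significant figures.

F = 0.15

Trapezoidal AUC_0→5.5 (oral tablet):
  [0→0.5]: (0.00+37.09)/2 × 0.5 = 9.2725
  [0.5→3.5]: (37.09+36.79)/2 × 3 = 110.82
  [3.5→5.5]: (36.79+18.42)/2 × 2 = 55.21
  Sum = 175.3025 mg/L·h
Tail: C_last/k_e = 18.42/0.381 = 48.346
AUC_0→∞ (oral tablet) = 175.3025 + 48.346 = 223.6485 mg/L·h
F = (AUC_ev/D_ev)/(AUC_iv/D_iv) = (223.6485/150)/(978/100) = 1.49099/9.78 = 0.1525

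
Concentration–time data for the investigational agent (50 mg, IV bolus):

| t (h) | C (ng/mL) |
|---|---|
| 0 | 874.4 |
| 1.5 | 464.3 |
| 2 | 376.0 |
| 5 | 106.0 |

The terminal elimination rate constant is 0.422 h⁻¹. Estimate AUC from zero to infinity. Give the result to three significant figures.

Trapezoidal AUC_0→5:
  [0→1.5]: (874.4+464.3)/2 × 1.5 = 1004.025
  [1.5→2]: (464.3+376.0)/2 × 0.5 = 210.075
  [2→5]: (376.0+106.0)/2 × 3 = 723.0
  Sum = 1937.1 ng/mL·h
Extrapolated tail: C_last / k_e = 106.0 / 0.422 = 251.185
AUC_0→∞ = 1937.1 + 251.185 = 2188.285 ng/mL·h

AUC = 2190 ng/mL·h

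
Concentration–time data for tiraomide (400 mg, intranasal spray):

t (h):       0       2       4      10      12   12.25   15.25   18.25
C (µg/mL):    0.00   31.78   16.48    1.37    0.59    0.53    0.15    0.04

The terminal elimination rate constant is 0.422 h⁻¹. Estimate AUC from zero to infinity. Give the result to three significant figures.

AUC = 137 µg/mL·h

Trapezoidal AUC_0→18.25:
  [0→2]: (0.00+31.78)/2 × 2 = 31.78
  [2→4]: (31.78+16.48)/2 × 2 = 48.26
  [4→10]: (16.48+1.37)/2 × 6 = 53.55
  [10→12]: (1.37+0.59)/2 × 2 = 1.96
  [12→12.25]: (0.59+0.53)/2 × 0.25 = 0.14
  [12.25→15.25]: (0.53+0.15)/2 × 3 = 1.02
  [15.25→18.25]: (0.15+0.04)/2 × 3 = 0.285
  Sum = 136.995 µg/mL·h
Extrapolated tail: C_last / k_e = 0.04 / 0.422 = 0.095
AUC_0→∞ = 136.995 + 0.095 = 137.09 µg/mL·h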